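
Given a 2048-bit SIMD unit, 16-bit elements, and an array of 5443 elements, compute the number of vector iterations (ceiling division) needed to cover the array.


Width = 2048 / 16 = 128 elements per vector op
Iterations = ceil(5443 / 128) = 43

43


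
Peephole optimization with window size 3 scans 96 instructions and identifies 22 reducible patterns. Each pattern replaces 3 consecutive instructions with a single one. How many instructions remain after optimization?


Each match removes 2 instructions.
Total removed = 22 * 2 = 44
Remaining = 96 - 44 = 52

52


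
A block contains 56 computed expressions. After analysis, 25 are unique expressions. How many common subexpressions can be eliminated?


CSE count = total expressions - unique expressions
= 56 - 25 = 31

31


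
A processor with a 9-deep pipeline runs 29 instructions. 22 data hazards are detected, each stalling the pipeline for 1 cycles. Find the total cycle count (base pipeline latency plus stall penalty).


Base cycles = 9 + 29 - 1 = 37
Total stalls = 22 * 1 = 22
Total = 37 + 22 = 59

59


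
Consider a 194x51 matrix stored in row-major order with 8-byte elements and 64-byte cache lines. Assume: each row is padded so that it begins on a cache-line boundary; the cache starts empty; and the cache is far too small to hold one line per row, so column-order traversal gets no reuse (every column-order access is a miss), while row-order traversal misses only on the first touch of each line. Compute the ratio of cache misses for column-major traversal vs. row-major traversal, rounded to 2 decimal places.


Each row occupies 51 * 8 = 408 bytes and starts on a line boundary, so it spans ceil(408 / 64) = 7 cache lines.
Row-major traversal misses (one per line touched): 194 * ceil(51 * 8 / 64) = 1358
Column-major traversal misses (no reuse, every access misses): 194 * 51 = 9894
Ratio = 9894 / 1358 = 7.29

7.29


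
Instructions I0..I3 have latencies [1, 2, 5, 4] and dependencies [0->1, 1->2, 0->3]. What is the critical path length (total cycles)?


Compute longest path through dependency graph: dist(Ik) = max over predecessors of dist + latency(Ik).
dist(I0) = latency 1 = 1
dist(I1) = dist(I0) + 2 = 1 + 2 = 3
dist(I2) = dist(I1) + 5 = 3 + 5 = 8
dist(I3) = dist(I0) + 4 = 1 + 4 = 5
Critical path = max dist = 8

8


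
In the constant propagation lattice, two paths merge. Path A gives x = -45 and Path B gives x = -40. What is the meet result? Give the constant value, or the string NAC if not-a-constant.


Meet operation: if both paths give the same constant, result is that constant; if they differ, result is NAC (not-a-constant).
Path A: -45, Path B: -40 -> differ
Result: not-a-constant -> NAC

NAC


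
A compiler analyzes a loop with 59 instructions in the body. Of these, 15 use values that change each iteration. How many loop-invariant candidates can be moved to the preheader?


Invariant candidates = total - loop-dependent
= 59 - 15 = 44

44


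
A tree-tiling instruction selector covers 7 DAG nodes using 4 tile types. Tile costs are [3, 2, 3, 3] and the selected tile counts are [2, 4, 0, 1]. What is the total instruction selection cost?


Total cost = sum(count_i * cost_i)
= 2*3 + 4*2 + 0*3 + 1*3
= 17

17


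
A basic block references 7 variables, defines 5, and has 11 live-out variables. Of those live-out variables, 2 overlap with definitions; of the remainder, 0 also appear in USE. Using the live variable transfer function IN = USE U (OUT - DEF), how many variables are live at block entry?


OUT - DEF: 11 - 2 = 9
|IN| = |USE| + |OUT - DEF| - |USE ∩ (OUT - DEF)| = 7 + 9 - 0 = 16

16


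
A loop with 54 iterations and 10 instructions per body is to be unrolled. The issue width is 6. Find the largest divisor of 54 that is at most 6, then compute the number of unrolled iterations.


Largest divisor of 54 <= 6 is 6
New iterations = 54 / 6 = 9

9


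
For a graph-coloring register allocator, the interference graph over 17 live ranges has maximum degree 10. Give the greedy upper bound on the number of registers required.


Greedy coloring never needs more than (max_degree + 1) colors: when coloring a vertex, at most max_degree neighbors are already colored.
Upper bound = 10 + 1 = 11

11


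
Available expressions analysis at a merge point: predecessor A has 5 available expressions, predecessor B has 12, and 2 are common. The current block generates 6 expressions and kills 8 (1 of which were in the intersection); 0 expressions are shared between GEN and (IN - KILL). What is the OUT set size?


IN = intersection of predecessors = 2
IN - KILL = 2 - 1 = 1
|OUT| = |GEN| + |IN - KILL| - |GEN ∩ (IN - KILL)| = 6 + 1 - 0 = 7

7


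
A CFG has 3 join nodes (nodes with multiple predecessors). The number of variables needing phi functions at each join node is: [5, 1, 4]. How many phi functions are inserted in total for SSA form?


Total phi functions = sum of phi functions at each join node
= 5 + 1 + 4 = 10

10


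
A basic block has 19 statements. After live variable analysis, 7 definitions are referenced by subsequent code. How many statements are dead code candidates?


Dead code = total statements - live definitions
= 19 - 7 = 12

12


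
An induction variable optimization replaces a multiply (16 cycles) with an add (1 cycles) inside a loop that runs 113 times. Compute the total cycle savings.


Per-iteration saving = 16 - 1 = 15
Total saved = 113 * 15 = 1695

1695


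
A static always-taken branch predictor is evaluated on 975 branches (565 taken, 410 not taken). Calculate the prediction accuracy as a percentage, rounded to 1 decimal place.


Predictor: always-taken
Correct predictions = 565
Accuracy = 565 / 975 * 100 = 57.9%

57.9


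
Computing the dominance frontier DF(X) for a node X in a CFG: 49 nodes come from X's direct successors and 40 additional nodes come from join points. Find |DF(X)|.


DF(X) = direct successor contributions + join point contributions
= 49 + 40 = 89

89


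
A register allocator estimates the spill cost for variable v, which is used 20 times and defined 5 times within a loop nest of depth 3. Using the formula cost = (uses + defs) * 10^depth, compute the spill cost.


uses + defs = 20 + 5 = 25
10^3 = 1000
Spill cost = 25 * 1000 = 25000

25000


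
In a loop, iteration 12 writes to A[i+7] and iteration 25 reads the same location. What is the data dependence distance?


Distance = read iteration - write iteration
= 25 - 12 = 13

13


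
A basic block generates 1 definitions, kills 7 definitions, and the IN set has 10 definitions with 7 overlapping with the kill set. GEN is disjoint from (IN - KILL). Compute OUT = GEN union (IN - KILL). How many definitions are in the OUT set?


IN - KILL: 10 - 7 = 3 surviving definitions
OUT = GEN + surviving = 1 + 3 = 4

4


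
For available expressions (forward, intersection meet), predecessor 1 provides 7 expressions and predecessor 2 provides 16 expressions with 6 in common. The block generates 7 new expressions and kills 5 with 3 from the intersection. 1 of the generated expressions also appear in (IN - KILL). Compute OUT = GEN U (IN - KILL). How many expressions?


IN = intersection of predecessors = 6
IN - KILL = 6 - 3 = 3
|OUT| = |GEN| + |IN - KILL| - |GEN ∩ (IN - KILL)| = 7 + 3 - 1 = 9

9


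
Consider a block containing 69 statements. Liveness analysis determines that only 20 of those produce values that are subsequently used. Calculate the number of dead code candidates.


Dead code = total statements - live definitions
= 69 - 20 = 49

49


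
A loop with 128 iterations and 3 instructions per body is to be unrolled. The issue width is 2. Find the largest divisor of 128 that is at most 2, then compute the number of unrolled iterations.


Largest divisor of 128 <= 2 is 2
New iterations = 128 / 2 = 64

64


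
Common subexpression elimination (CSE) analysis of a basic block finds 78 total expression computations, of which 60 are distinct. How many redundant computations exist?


CSE count = total expressions - unique expressions
= 78 - 60 = 18

18


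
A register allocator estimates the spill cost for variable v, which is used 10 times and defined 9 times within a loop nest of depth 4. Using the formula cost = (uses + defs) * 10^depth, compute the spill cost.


uses + defs = 10 + 9 = 19
10^4 = 10000
Spill cost = 19 * 10000 = 190000

190000


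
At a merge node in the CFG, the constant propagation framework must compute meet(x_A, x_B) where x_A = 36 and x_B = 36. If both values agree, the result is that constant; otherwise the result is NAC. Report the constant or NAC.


Meet operation: if both paths give the same constant, result is that constant; if they differ, result is NAC (not-a-constant).
Path A: 36, Path B: 36 -> equal
Result: constant -> 36

36


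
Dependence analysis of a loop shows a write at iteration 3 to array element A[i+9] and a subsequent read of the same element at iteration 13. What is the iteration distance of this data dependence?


Distance = read iteration - write iteration
= 13 - 3 = 10

10


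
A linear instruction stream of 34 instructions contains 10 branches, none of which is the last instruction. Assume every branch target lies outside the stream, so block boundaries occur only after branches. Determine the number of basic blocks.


With no in-sequence branch targets, the leaders are the first instruction plus the instruction after each branch.
Number of basic blocks = branches + 1
= 10 + 1 = 11

11


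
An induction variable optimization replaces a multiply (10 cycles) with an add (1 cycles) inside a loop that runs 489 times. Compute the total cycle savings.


Per-iteration saving = 10 - 1 = 9
Total saved = 489 * 9 = 4401

4401


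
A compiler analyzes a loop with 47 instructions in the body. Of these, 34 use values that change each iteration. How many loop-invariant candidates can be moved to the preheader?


Invariant candidates = total - loop-dependent
= 47 - 34 = 13

13


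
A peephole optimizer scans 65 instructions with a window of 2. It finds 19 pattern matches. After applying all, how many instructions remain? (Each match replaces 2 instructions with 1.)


Each match removes 1 instructions.
Total removed = 19 * 1 = 19
Remaining = 65 - 19 = 46

46


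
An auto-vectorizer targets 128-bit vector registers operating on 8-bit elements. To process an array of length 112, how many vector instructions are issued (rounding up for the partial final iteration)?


Width = 128 / 8 = 16 elements per vector op
Iterations = ceil(112 / 16) = 7

7


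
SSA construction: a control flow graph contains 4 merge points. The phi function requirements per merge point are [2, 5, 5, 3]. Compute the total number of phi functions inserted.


Total phi functions = sum of phi functions at each join node
= 2 + 5 + 5 + 3 = 15

15


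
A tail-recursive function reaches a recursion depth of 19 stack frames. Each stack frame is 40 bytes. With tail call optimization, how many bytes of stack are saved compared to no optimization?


Without TCO: 19 * 40 = 760 bytes
With TCO: reuse 1 frame = 40 bytes
Savings = 760 - 40 = 720

720


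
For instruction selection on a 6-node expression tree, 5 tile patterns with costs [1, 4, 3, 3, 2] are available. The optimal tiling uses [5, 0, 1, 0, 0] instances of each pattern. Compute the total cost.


Total cost = sum(count_i * cost_i)
= 5*1 + 0*4 + 1*3 + 0*3 + 0*2
= 8

8


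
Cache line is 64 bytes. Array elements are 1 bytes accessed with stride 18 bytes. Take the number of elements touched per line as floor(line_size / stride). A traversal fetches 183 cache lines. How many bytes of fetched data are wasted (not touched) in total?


Elements per line = floor(64 / 18) = 3
Bytes used per line = 3 * 1 = 3
Wasted per line = 64 - 3 = 61
Total wasted = 61 * 183 = 11163

11163


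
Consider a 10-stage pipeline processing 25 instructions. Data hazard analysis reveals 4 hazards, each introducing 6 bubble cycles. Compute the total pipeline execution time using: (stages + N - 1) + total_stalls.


Base cycles = 10 + 25 - 1 = 34
Total stalls = 4 * 6 = 24
Total = 34 + 24 = 58

58


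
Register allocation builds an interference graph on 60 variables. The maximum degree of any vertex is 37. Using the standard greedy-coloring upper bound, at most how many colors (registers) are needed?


Greedy coloring never needs more than (max_degree + 1) colors: when coloring a vertex, at most max_degree neighbors are already colored.
Upper bound = 37 + 1 = 38

38


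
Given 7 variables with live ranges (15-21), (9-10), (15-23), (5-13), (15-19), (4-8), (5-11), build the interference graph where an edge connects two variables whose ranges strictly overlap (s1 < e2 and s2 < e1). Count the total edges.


Check all pairs for overlapping intervals.
Two intervals (s1,e1) and (s2,e2) overlap if s1 < e2 and s2 < e1.
v0 (15-21) vs v1..v6: overlaps v2, v4 -> 2
v1 (9-10) vs v2..v6: overlaps v3, v6 -> 2
v2 (15-23) vs v3..v6: overlaps v4 -> 1
v3 (5-13) vs v4..v6: overlaps v5, v6 -> 2
v4 (15-19) vs v5..v6: overlaps none -> 0
v5 (4-8) vs v6: overlaps v6 -> 1
Total overlapping pairs = 2 + 2 + 1 + 2 + 0 + 1 = 8

8


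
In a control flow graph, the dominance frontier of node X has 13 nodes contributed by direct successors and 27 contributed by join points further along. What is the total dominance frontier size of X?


DF(X) = direct successor contributions + join point contributions
= 13 + 27 = 40

40


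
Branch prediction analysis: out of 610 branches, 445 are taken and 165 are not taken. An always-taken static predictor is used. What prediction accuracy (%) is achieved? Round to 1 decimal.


Predictor: always-taken
Correct predictions = 445
Accuracy = 445 / 610 * 100 = 73.0%

73.0


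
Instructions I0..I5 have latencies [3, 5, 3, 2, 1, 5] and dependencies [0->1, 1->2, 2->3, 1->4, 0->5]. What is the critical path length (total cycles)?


Compute longest path through dependency graph: dist(Ik) = max over predecessors of dist + latency(Ik).
dist(I0) = latency 3 = 3
dist(I1) = dist(I0) + 5 = 3 + 5 = 8
dist(I2) = dist(I1) + 3 = 8 + 3 = 11
dist(I3) = dist(I2) + 2 = 11 + 2 = 13
dist(I4) = dist(I1) + 1 = 8 + 1 = 9
dist(I5) = dist(I0) + 5 = 3 + 5 = 8
Critical path = max dist = 13

13


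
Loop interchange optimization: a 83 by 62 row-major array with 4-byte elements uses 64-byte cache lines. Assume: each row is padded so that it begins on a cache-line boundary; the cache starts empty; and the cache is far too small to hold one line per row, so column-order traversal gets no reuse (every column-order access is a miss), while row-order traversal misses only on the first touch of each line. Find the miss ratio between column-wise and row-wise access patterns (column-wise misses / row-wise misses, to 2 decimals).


Each row occupies 62 * 4 = 248 bytes and starts on a line boundary, so it spans ceil(248 / 64) = 4 cache lines.
Row-major traversal misses (one per line touched): 83 * ceil(62 * 4 / 64) = 332
Column-major traversal misses (no reuse, every access misses): 83 * 62 = 5146
Ratio = 5146 / 332 = 15.5

15.5


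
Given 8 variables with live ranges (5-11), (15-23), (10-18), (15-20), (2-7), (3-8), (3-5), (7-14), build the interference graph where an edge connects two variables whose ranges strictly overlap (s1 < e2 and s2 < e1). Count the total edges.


Check all pairs for overlapping intervals.
Two intervals (s1,e1) and (s2,e2) overlap if s1 < e2 and s2 < e1.
v0 (5-11) vs v1..v7: overlaps v2, v4, v5, v7 -> 4
v1 (15-23) vs v2..v7: overlaps v2, v3 -> 2
v2 (10-18) vs v3..v7: overlaps v3, v7 -> 2
v3 (15-20) vs v4..v7: overlaps none -> 0
v4 (2-7) vs v5..v7: overlaps v5, v6 -> 2
v5 (3-8) vs v6..v7: overlaps v6, v7 -> 2
v6 (3-5) vs v7: overlaps none -> 0
Total overlapping pairs = 4 + 2 + 2 + 0 + 2 + 2 + 0 = 12

12


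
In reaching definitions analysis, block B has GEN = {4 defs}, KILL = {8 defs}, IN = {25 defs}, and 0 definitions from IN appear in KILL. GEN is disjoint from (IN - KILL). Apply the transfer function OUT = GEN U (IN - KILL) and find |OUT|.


IN - KILL: 25 - 0 = 25 surviving definitions
OUT = GEN + surviving = 4 + 25 = 29

29


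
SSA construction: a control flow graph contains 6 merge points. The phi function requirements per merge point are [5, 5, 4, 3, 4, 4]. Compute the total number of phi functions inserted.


Total phi functions = sum of phi functions at each join node
= 5 + 5 + 4 + 3 + 4 + 4 = 25

25


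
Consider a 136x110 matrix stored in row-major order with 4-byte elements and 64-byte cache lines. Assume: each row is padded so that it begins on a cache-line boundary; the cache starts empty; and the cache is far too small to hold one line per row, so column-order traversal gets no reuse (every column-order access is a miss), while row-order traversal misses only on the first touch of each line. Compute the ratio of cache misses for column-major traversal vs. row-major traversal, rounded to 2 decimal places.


Each row occupies 110 * 4 = 440 bytes and starts on a line boundary, so it spans ceil(440 / 64) = 7 cache lines.
Row-major traversal misses (one per line touched): 136 * ceil(110 * 4 / 64) = 952
Column-major traversal misses (no reuse, every access misses): 136 * 110 = 14960
Ratio = 14960 / 952 = 15.71

15.71


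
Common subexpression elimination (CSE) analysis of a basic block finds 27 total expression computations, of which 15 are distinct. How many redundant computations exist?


CSE count = total expressions - unique expressions
= 27 - 15 = 12

12


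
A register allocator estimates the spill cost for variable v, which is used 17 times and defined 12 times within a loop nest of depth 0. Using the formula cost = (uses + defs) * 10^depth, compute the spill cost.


uses + defs = 17 + 12 = 29
10^0 = 1
Spill cost = 29 * 1 = 29

29


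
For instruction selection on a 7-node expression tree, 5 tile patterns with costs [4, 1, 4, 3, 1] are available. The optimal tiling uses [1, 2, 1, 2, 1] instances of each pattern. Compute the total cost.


Total cost = sum(count_i * cost_i)
= 1*4 + 2*1 + 1*4 + 2*3 + 1*1
= 17

17


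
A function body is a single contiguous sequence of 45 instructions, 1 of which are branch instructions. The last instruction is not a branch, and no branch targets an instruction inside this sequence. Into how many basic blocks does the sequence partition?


With no in-sequence branch targets, the leaders are the first instruction plus the instruction after each branch.
Number of basic blocks = branches + 1
= 1 + 1 = 2

2


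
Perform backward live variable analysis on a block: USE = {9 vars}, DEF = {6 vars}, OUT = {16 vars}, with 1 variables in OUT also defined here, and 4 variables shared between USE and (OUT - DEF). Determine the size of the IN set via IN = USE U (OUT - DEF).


OUT - DEF: 16 - 1 = 15
|IN| = |USE| + |OUT - DEF| - |USE ∩ (OUT - DEF)| = 9 + 15 - 4 = 20

20


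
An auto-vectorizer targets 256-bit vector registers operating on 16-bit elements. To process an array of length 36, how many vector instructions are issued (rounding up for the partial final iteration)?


Width = 256 / 16 = 16 elements per vector op
Iterations = ceil(36 / 16) = 3

3


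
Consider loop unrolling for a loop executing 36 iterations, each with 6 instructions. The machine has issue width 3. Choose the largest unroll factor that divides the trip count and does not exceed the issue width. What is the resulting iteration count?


Largest divisor of 36 <= 3 is 3
New iterations = 36 / 3 = 12

12


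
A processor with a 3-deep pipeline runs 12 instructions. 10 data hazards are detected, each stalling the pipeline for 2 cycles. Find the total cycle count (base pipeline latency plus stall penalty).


Base cycles = 3 + 12 - 1 = 14
Total stalls = 10 * 2 = 20
Total = 14 + 20 = 34

34


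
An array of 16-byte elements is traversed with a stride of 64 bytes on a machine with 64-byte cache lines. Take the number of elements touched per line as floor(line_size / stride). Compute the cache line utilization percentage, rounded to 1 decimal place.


Elements per cache line = floor(64 / 64) = 1
Bytes used = 1 * 16 = 16
Utilization = 16 / 64 * 100 = 25.0%

25.0


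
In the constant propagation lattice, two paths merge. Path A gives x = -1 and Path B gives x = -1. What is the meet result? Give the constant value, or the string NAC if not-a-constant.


Meet operation: if both paths give the same constant, result is that constant; if they differ, result is NAC (not-a-constant).
Path A: -1, Path B: -1 -> equal
Result: constant -> -1

-1


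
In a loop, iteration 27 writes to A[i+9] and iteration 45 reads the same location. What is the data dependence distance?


Distance = read iteration - write iteration
= 45 - 27 = 18

18


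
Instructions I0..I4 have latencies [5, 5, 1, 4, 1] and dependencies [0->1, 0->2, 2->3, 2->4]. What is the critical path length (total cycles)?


Compute longest path through dependency graph: dist(Ik) = max over predecessors of dist + latency(Ik).
dist(I0) = latency 5 = 5
dist(I1) = dist(I0) + 5 = 5 + 5 = 10
dist(I2) = dist(I0) + 1 = 5 + 1 = 6
dist(I3) = dist(I2) + 4 = 6 + 4 = 10
dist(I4) = dist(I2) + 1 = 6 + 1 = 7
Critical path = max dist = 10

10


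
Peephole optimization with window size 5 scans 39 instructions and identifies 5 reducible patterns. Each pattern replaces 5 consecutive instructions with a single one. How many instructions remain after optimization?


Each match removes 4 instructions.
Total removed = 5 * 4 = 20
Remaining = 39 - 20 = 19

19


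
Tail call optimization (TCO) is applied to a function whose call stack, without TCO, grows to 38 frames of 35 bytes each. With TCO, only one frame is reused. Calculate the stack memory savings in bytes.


Without TCO: 38 * 35 = 1330 bytes
With TCO: reuse 1 frame = 35 bytes
Savings = 1330 - 35 = 1295

1295


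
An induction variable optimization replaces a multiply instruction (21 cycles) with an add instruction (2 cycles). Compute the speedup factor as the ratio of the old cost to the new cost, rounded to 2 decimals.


Ratio = mult_cost / add_cost = 21 / 2 = 10.5

10.5


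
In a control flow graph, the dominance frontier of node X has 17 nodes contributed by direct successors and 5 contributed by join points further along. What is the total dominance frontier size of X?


DF(X) = direct successor contributions + join point contributions
= 17 + 5 = 22

22


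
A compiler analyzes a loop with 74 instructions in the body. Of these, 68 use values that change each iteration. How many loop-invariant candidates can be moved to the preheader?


Invariant candidates = total - loop-dependent
= 74 - 68 = 6

6


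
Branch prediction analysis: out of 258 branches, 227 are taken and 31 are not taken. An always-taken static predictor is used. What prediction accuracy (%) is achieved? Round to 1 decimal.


Predictor: always-taken
Correct predictions = 227
Accuracy = 227 / 258 * 100 = 88.0%

88.0


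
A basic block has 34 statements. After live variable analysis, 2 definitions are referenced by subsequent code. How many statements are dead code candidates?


Dead code = total statements - live definitions
= 34 - 2 = 32

32


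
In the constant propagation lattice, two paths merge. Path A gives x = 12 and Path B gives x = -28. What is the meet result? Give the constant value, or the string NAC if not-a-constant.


Meet operation: if both paths give the same constant, result is that constant; if they differ, result is NAC (not-a-constant).
Path A: 12, Path B: -28 -> differ
Result: not-a-constant -> NAC

NAC


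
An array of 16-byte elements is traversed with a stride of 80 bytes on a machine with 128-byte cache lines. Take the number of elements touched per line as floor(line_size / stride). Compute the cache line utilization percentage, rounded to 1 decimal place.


Elements per cache line = floor(128 / 80) = 1
Bytes used = 1 * 16 = 16
Utilization = 16 / 128 * 100 = 12.5%

12.5


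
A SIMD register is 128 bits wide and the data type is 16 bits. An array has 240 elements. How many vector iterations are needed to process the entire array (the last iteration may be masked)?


Width = 128 / 16 = 8 elements per vector op
Iterations = ceil(240 / 8) = 30

30


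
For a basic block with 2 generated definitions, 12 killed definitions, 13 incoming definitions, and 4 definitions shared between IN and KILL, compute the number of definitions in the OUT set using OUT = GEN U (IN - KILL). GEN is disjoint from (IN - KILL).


IN - KILL: 13 - 4 = 9 surviving definitions
OUT = GEN + surviving = 2 + 9 = 11

11


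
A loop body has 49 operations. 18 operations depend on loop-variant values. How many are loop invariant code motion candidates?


Invariant candidates = total - loop-dependent
= 49 - 18 = 31

31


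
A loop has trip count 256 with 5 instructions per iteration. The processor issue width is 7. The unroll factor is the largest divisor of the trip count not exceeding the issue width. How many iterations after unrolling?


Largest divisor of 256 <= 7 is 4
New iterations = 256 / 4 = 64

64


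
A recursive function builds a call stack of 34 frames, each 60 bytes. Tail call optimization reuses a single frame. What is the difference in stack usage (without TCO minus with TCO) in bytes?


Without TCO: 34 * 60 = 2040 bytes
With TCO: reuse 1 frame = 60 bytes
Savings = 2040 - 60 = 1980

1980


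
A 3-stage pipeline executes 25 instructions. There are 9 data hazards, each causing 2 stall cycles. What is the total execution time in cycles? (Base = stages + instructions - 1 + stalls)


Base cycles = 3 + 25 - 1 = 27
Total stalls = 9 * 2 = 18
Total = 27 + 18 = 45

45


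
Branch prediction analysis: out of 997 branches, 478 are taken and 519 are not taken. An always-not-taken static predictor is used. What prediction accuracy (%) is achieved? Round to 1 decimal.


Predictor: always-not-taken
Correct predictions = 519
Accuracy = 519 / 997 * 100 = 52.1%

52.1


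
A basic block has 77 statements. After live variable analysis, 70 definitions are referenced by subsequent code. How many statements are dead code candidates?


Dead code = total statements - live definitions
= 77 - 70 = 7

7


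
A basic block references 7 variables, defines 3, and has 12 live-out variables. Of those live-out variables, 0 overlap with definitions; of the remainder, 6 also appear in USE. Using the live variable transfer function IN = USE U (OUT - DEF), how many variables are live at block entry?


OUT - DEF: 12 - 0 = 12
|IN| = |USE| + |OUT - DEF| - |USE ∩ (OUT - DEF)| = 7 + 12 - 6 = 13

13


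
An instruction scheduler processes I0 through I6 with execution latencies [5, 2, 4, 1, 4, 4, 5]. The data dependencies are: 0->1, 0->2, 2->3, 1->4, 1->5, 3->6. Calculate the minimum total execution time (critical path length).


Compute longest path through dependency graph: dist(Ik) = max over predecessors of dist + latency(Ik).
dist(I0) = latency 5 = 5
dist(I1) = dist(I0) + 2 = 5 + 2 = 7
dist(I2) = dist(I0) + 4 = 5 + 4 = 9
dist(I3) = dist(I2) + 1 = 9 + 1 = 10
dist(I4) = dist(I1) + 4 = 7 + 4 = 11
dist(I5) = dist(I1) + 4 = 7 + 4 = 11
dist(I6) = dist(I3) + 5 = 10 + 5 = 15
Critical path = max dist = 15

15


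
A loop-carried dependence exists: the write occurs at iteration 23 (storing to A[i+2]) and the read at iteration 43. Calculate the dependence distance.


Distance = read iteration - write iteration
= 43 - 23 = 20

20


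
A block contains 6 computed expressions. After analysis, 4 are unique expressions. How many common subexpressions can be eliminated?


CSE count = total expressions - unique expressions
= 6 - 4 = 2

2


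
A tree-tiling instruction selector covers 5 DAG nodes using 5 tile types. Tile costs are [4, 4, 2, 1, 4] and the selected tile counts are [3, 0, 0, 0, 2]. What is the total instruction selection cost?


Total cost = sum(count_i * cost_i)
= 3*4 + 0*4 + 0*2 + 0*1 + 2*4
= 20

20


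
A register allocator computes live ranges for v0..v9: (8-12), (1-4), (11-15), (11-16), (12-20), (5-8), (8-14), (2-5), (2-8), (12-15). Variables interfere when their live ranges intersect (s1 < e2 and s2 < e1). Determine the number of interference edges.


Check all pairs for overlapping intervals.
Two intervals (s1,e1) and (s2,e2) overlap if s1 < e2 and s2 < e1.
v0 (8-12) vs v1..v9: overlaps v2, v3, v6 -> 3
v1 (1-4) vs v2..v9: overlaps v7, v8 -> 2
v2 (11-15) vs v3..v9: overlaps v3, v4, v6, v9 -> 4
v3 (11-16) vs v4..v9: overlaps v4, v6, v9 -> 3
v4 (12-20) vs v5..v9: overlaps v6, v9 -> 2
v5 (5-8) vs v6..v9: overlaps v8 -> 1
v6 (8-14) vs v7..v9: overlaps v9 -> 1
v7 (2-5) vs v8..v9: overlaps v8 -> 1
v8 (2-8) vs v9: overlaps none -> 0
Total overlapping pairs = 3 + 2 + 4 + 3 + 2 + 1 + 1 + 1 + 0 = 17

17


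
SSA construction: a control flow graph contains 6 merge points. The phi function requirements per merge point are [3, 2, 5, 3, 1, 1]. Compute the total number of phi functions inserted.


Total phi functions = sum of phi functions at each join node
= 3 + 2 + 5 + 3 + 1 + 1 = 15

15


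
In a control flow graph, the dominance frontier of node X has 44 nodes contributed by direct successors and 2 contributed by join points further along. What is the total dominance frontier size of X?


DF(X) = direct successor contributions + join point contributions
= 44 + 2 = 46

46


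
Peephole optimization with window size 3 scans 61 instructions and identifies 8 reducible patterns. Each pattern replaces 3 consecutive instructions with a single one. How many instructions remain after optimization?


Each match removes 2 instructions.
Total removed = 8 * 2 = 16
Remaining = 61 - 16 = 45

45


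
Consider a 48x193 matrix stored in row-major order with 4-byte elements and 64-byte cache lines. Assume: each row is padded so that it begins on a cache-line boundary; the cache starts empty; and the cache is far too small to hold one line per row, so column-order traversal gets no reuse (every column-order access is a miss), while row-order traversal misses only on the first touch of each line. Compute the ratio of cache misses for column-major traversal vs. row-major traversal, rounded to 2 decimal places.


Each row occupies 193 * 4 = 772 bytes and starts on a line boundary, so it spans ceil(772 / 64) = 13 cache lines.
Row-major traversal misses (one per line touched): 48 * ceil(193 * 4 / 64) = 624
Column-major traversal misses (no reuse, every access misses): 48 * 193 = 9264
Ratio = 9264 / 624 = 14.85

14.85


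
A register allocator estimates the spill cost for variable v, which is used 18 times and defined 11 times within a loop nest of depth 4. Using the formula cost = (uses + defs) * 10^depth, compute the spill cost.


uses + defs = 18 + 11 = 29
10^4 = 10000
Spill cost = 29 * 10000 = 290000

290000


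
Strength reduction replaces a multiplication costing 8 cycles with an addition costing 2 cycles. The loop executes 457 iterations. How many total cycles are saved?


Per-iteration saving = 8 - 2 = 6
Total saved = 457 * 6 = 2742

2742


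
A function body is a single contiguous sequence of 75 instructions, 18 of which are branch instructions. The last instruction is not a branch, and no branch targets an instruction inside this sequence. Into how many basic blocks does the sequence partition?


With no in-sequence branch targets, the leaders are the first instruction plus the instruction after each branch.
Number of basic blocks = branches + 1
= 18 + 1 = 19

19


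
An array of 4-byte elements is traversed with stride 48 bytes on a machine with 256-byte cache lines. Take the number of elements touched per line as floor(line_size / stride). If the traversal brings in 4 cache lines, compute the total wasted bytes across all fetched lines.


Elements per line = floor(256 / 48) = 5
Bytes used per line = 5 * 4 = 20
Wasted per line = 256 - 20 = 236
Total wasted = 236 * 4 = 944

944


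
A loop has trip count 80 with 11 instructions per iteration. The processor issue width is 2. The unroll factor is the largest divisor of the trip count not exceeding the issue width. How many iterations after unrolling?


Largest divisor of 80 <= 2 is 2
New iterations = 80 / 2 = 40

40


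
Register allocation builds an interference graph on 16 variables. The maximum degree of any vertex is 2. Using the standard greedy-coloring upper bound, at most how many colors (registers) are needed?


Greedy coloring never needs more than (max_degree + 1) colors: when coloring a vertex, at most max_degree neighbors are already colored.
Upper bound = 2 + 1 = 3

3


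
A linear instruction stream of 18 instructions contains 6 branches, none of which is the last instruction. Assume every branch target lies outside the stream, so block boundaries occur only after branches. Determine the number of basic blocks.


With no in-sequence branch targets, the leaders are the first instruction plus the instruction after each branch.
Number of basic blocks = branches + 1
= 6 + 1 = 7

7


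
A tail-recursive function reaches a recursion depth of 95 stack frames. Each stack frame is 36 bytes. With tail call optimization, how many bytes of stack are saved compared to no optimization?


Without TCO: 95 * 36 = 3420 bytes
With TCO: reuse 1 frame = 36 bytes
Savings = 3420 - 36 = 3384

3384


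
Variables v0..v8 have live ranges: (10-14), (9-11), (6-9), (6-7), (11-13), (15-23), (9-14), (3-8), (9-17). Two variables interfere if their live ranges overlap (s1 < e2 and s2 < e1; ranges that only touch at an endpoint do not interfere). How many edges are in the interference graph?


Check all pairs for overlapping intervals.
Two intervals (s1,e1) and (s2,e2) overlap if s1 < e2 and s2 < e1.
v0 (10-14) vs v1..v8: overlaps v1, v4, v6, v8 -> 4
v1 (9-11) vs v2..v8: overlaps v6, v8 -> 2
v2 (6-9) vs v3..v8: overlaps v3, v7 -> 2
v3 (6-7) vs v4..v8: overlaps v7 -> 1
v4 (11-13) vs v5..v8: overlaps v6, v8 -> 2
v5 (15-23) vs v6..v8: overlaps v8 -> 1
v6 (9-14) vs v7..v8: overlaps v8 -> 1
v7 (3-8) vs v8: overlaps none -> 0
Total overlapping pairs = 4 + 2 + 2 + 1 + 2 + 1 + 1 + 0 = 13

13


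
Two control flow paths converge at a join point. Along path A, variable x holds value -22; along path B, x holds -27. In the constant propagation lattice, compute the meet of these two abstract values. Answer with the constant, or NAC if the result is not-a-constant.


Meet operation: if both paths give the same constant, result is that constant; if they differ, result is NAC (not-a-constant).
Path A: -22, Path B: -27 -> differ
Result: not-a-constant -> NAC

NAC


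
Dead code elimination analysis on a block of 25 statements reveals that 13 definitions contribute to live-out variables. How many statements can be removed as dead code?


Dead code = total statements - live definitions
= 25 - 13 = 12

12


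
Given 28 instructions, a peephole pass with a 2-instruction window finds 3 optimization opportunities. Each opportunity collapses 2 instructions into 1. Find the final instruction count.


Each match removes 1 instructions.
Total removed = 3 * 1 = 3
Remaining = 28 - 3 = 25

25


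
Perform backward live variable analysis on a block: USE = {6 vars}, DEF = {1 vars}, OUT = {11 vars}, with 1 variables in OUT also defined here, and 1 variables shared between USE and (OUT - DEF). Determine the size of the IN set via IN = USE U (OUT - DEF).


OUT - DEF: 11 - 1 = 10
|IN| = |USE| + |OUT - DEF| - |USE ∩ (OUT - DEF)| = 6 + 10 - 1 = 15

15


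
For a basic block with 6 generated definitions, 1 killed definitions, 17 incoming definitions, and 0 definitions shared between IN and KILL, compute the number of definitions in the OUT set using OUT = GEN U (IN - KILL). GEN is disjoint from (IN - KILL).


IN - KILL: 17 - 0 = 17 surviving definitions
OUT = GEN + surviving = 6 + 17 = 23

23


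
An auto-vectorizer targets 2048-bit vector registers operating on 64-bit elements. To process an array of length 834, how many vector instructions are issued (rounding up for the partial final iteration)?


Width = 2048 / 64 = 32 elements per vector op
Iterations = ceil(834 / 32) = 27

27


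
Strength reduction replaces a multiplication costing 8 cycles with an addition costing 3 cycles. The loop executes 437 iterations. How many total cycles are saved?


Per-iteration saving = 8 - 3 = 5
Total saved = 437 * 5 = 2185

2185


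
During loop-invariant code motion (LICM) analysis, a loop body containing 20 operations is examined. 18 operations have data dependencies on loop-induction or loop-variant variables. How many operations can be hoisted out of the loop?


Invariant candidates = total - loop-dependent
= 20 - 18 = 2

2


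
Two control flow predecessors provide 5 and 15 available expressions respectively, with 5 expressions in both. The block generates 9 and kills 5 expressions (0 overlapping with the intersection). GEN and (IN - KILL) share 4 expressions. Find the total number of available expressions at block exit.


IN = intersection of predecessors = 5
IN - KILL = 5 - 0 = 5
|OUT| = |GEN| + |IN - KILL| - |GEN ∩ (IN - KILL)| = 9 + 5 - 4 = 10

10


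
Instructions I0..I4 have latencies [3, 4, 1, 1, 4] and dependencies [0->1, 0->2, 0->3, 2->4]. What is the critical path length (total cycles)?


Compute longest path through dependency graph: dist(Ik) = max over predecessors of dist + latency(Ik).
dist(I0) = latency 3 = 3
dist(I1) = dist(I0) + 4 = 3 + 4 = 7
dist(I2) = dist(I0) + 1 = 3 + 1 = 4
dist(I3) = dist(I0) + 1 = 3 + 1 = 4
dist(I4) = dist(I2) + 4 = 4 + 4 = 8
Critical path = max dist = 8

8


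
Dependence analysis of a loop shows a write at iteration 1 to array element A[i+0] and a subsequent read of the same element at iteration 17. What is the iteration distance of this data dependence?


Distance = read iteration - write iteration
= 17 - 1 = 16

16


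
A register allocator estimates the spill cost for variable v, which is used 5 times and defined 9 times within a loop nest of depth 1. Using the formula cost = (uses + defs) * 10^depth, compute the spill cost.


uses + defs = 5 + 9 = 14
10^1 = 10
Spill cost = 14 * 10 = 140

140


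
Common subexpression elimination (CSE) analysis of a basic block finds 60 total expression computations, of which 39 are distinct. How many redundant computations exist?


CSE count = total expressions - unique expressions
= 60 - 39 = 21

21


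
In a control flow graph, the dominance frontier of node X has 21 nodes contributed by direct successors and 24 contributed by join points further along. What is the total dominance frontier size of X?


DF(X) = direct successor contributions + join point contributions
= 21 + 24 = 45

45


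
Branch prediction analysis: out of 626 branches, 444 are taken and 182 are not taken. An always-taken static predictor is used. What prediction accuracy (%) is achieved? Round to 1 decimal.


Predictor: always-taken
Correct predictions = 444
Accuracy = 444 / 626 * 100 = 70.9%

70.9


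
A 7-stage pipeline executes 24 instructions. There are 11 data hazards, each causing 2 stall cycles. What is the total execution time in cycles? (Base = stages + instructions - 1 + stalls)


Base cycles = 7 + 24 - 1 = 30
Total stalls = 11 * 2 = 22
Total = 30 + 22 = 52

52


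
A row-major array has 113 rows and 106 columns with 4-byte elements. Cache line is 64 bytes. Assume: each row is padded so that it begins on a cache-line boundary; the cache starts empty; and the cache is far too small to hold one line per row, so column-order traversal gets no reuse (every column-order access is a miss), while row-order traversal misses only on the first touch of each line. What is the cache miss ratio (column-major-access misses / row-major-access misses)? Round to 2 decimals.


Each row occupies 106 * 4 = 424 bytes and starts on a line boundary, so it spans ceil(424 / 64) = 7 cache lines.
Row-major traversal misses (one per line touched): 113 * ceil(106 * 4 / 64) = 791
Column-major traversal misses (no reuse, every access misses): 113 * 106 = 11978
Ratio = 11978 / 791 = 15.14

15.14
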